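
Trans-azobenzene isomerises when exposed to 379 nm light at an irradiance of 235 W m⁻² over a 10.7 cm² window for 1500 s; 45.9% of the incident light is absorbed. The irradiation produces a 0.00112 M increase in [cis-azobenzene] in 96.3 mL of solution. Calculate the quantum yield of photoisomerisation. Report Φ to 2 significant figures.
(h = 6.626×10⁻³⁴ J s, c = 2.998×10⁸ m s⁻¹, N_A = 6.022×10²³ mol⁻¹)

Φ = 0.20

Product: (0.00112 M)(0.0963 L) = 1.079×10⁻⁴ mol.
Photon energy at 379 nm: hc/λ = (6.626×10⁻³⁴)(2.998×10⁸)/(379×10⁻⁹) = 5.241×10⁻¹⁹ J.
Energy delivered: (235 W m⁻²)(10.7×10⁻⁴ m²)(1500 s) = 377.2 J.
Photons incident: 377.2 / 5.241×10⁻¹⁹ = 7.197×10²⁰, i.e. 7.197×10²⁰/6.022×10²³ = 0.001195 mol.
Photons absorbed: 0.459 × 0.001195 = 5.485×10⁻⁴ mol.
Φ = 1.079×10⁻⁴ mol / 5.485×10⁻⁴ mol photons = 0.20.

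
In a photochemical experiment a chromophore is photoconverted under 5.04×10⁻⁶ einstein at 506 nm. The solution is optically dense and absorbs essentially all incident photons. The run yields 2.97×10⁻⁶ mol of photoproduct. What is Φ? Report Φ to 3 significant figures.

Φ = 2.97×10⁻⁶ mol / 5.04×10⁻⁶ mol photons = 0.589.

Φ = 0.589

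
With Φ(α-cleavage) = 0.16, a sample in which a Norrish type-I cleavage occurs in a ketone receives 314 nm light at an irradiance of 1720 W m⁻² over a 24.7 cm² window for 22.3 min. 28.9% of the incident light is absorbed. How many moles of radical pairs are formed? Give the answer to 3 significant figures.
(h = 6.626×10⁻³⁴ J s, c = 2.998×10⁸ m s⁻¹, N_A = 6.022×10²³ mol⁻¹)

6.90×10⁻⁴ mol

Photon energy at 314 nm: hc/λ = (6.626×10⁻³⁴)(2.998×10⁸)/(314×10⁻⁹) = 6.326×10⁻¹⁹ J.
Energy delivered: (1720 W m⁻²)(24.7×10⁻⁴ m²)(1338 s) = 5684 J.
Photons incident: 5684 / 6.326×10⁻¹⁹ = 8.985×10²¹, i.e. 8.985×10²¹/6.022×10²³ = 0.01492 mol.
Photons absorbed: 0.289 × 0.01492 = 0.004312 mol.
Product: Φ × n_abs = 0.16 × 0.004312 = 6.899×10⁻⁴ mol.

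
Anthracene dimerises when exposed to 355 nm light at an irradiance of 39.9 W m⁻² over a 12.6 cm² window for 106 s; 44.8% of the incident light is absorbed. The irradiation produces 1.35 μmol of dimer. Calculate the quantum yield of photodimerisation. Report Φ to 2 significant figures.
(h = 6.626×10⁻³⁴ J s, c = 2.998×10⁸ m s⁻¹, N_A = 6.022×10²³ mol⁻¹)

Product: 1.35 μmol = 1.35×10⁻⁶ mol.
Photon energy at 355 nm: hc/λ = (6.626×10⁻³⁴)(2.998×10⁸)/(355×10⁻⁹) = 5.596×10⁻¹⁹ J.
Energy delivered: (39.9 W m⁻²)(12.6×10⁻⁴ m²)(106 s) = 5.329 J.
Photons incident: 5.329 / 5.596×10⁻¹⁹ = 9.523×10¹⁸, i.e. 9.523×10¹⁸/6.022×10²³ = 1.581×10⁻⁵ mol.
Photons absorbed: 0.448 × 1.581×10⁻⁵ = 7.083×10⁻⁶ mol.
Φ = 1.35×10⁻⁶ mol / 7.083×10⁻⁶ mol photons = 0.19.

Φ = 0.19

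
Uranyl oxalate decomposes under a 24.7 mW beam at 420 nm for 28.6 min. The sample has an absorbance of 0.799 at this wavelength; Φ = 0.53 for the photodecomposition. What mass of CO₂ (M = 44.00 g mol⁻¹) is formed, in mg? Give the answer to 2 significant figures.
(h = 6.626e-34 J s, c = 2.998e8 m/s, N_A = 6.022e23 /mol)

Photon energy at 420 nm: hc/λ = (6.626e-34)(2.998e8)/(420e-9) = 4.730e-19 J.
Energy delivered: (24.7 mW)(1716 s) = 42.39 J.
Photons incident: 42.39 / 4.730e-19 = 8.962e19, i.e. 8.962e19/6.022e23 = 1.488e-4 mol.
Fraction absorbed: 1 − 10^(−0.799) = 0.8411.
Photons absorbed: 0.8411 × 1.488e-4 = 1.252e-4 mol.
Product: Φ × n_abs = 0.53 × 1.252e-4 = 6.636e-5 mol.
Mass: 6.636e-5 × 44.00 = 0.002920 g = 2.9 mg.

2.9 mg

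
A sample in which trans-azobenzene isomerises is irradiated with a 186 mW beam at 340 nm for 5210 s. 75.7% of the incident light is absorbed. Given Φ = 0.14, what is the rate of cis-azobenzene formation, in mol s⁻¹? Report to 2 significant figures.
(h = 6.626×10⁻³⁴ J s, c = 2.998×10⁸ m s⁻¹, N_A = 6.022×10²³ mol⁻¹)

Photon energy at 340 nm: hc/λ = (6.626×10⁻³⁴)(2.998×10⁸)/(340×10⁻⁹) = 5.843×10⁻¹⁹ J.
Energy delivered: (186 mW)(5210 s) = 969.1 J.
Photons incident: 969.1 / 5.843×10⁻¹⁹ = 1.659×10²¹, i.e. 1.659×10²¹/6.022×10²³ = 0.002755 mol.
Photons absorbed: 0.757 × 0.002755 = 0.002086 mol.
Product formed: 0.14 × 0.002086 = 2.920×10⁻⁴ mol.
Rate: 2.920×10⁻⁴ / 5210 s = 5.6×10⁻⁸ mol s⁻¹.

5.6×10⁻⁸ mol s⁻¹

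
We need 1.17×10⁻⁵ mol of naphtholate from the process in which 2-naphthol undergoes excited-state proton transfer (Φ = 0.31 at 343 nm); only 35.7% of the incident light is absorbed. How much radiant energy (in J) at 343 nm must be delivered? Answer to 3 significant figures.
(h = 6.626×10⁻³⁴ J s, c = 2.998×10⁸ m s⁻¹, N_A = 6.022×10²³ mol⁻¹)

Photons that must be absorbed: 1.17×10⁻⁵ / 0.31 = 3.774×10⁻⁵ mol.
Incident photons needed: 3.774×10⁻⁵ / 0.357 = 1.057×10⁻⁴ mol.
Photon energy: hc/λ = 5.791×10⁻¹⁹ J; per mole, 3.487×10⁵ J mol⁻¹.
Energy required: 1.057×10⁻⁴ × 3.487×10⁵ = 36.9 J.

36.9 J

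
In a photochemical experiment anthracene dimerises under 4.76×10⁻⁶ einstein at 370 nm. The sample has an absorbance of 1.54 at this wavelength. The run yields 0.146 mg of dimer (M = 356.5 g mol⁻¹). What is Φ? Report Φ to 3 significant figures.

Φ = 0.0886

Product: 0.146 mg / 356.5 g mol⁻¹ = 4.095×10⁻⁷ mol.
Fraction absorbed: 1 − 10^(−1.54) = 0.9712.
Photons absorbed: 0.9712 × 4.76×10⁻⁶ = 4.623×10⁻⁶ mol.
Φ = 4.095×10⁻⁷ mol / 4.623×10⁻⁶ mol photons = 0.0886.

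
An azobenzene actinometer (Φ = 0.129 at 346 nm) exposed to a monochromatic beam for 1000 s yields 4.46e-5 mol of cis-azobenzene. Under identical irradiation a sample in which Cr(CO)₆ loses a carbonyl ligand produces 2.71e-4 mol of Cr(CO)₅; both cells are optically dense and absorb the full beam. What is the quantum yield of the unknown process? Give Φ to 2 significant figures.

Φ = 0.78

Photons absorbed by the actinometer: 4.46e-5 / 0.129 = 3.457e-4 mol.
Φ(unknown) = 2.71e-4 / 3.457e-4 = 0.78.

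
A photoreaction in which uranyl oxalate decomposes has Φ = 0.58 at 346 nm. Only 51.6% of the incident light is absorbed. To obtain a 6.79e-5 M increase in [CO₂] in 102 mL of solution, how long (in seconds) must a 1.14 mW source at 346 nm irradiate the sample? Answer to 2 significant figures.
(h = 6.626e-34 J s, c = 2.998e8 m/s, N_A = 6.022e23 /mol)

Product: (6.79e-5 M)(0.102 L) = 6.926e-6 mol.
Photons that must be absorbed: 6.926e-6 / 0.58 = 1.194e-5 mol.
Incident photons needed: 1.194e-5 / 0.516 = 2.314e-5 mol.
Photon energy: hc/λ = 5.741e-19 J; per mole, 3.457e5 J mol⁻¹.
Energy required: 2.314e-5 × 3.457e5 = 7.999 J.
Time: 7.999 J / 0.00114 W = 7000 s.

t ≈ 7000 s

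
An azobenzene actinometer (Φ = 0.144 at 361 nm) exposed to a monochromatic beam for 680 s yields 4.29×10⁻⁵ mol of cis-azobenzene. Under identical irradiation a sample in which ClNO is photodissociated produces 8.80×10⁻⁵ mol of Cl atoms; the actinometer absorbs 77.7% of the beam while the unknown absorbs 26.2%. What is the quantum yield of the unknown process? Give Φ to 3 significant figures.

Φ = 0.876

Photons absorbed by the actinometer: 4.29×10⁻⁵ / 0.144 = 2.979×10⁻⁴ mol.
Incident flux: 2.979×10⁻⁴ / 0.777 = 3.834×10⁻⁴ einstein.
Absorbed by unknown: 0.262 × 3.834×10⁻⁴ = 1.005×10⁻⁴ mol.
Φ(unknown) = 8.80×10⁻⁵ / 1.005×10⁻⁴ = 0.876.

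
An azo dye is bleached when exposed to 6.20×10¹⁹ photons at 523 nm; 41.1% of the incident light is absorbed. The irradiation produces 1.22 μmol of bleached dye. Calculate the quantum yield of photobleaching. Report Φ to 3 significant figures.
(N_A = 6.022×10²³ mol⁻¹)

Φ = 0.0288

Product: 1.22 μmol = 1.22×10⁻⁶ mol.
Moles of photons: 6.20×10¹⁹ / 6.022×10²³ = 1.030×10⁻⁴ mol.
Photons absorbed: 0.411 × 1.030×10⁻⁴ = 4.233×10⁻⁵ mol.
Φ = 1.22×10⁻⁶ mol / 4.233×10⁻⁵ mol photons = 0.0288.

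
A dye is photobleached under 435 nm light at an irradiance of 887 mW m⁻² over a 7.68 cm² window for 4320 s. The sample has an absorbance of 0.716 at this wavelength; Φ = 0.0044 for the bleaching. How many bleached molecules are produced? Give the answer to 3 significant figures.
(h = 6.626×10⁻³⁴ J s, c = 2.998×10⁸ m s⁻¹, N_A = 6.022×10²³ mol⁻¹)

Photon energy at 435 nm: hc/λ = (6.626×10⁻³⁴)(2.998×10⁸)/(435×10⁻⁹) = 4.567×10⁻¹⁹ J.
Energy delivered: (887 mW m⁻²)(7.68×10⁻⁴ m²)(4320 s) = 2.943 J.
Photons incident: 2.943 / 4.567×10⁻¹⁹ = 6.444×10¹⁸, i.e. 6.444×10¹⁸/6.022×10²³ = 1.070×10⁻⁵ mol.
Fraction absorbed: 1 − 10^(−0.716) = 0.8077.
Photons absorbed: 0.8077 × 1.070×10⁻⁵ = 8.642×10⁻⁶ mol.
Product: Φ × n_abs = 0.0044 × 8.642×10⁻⁶ = 3.802×10⁻⁸ mol.
As a count: 3.802×10⁻⁸ × 6.022×10²³ = 2.29×10¹⁶.

2.29×10¹⁶ bleached molecules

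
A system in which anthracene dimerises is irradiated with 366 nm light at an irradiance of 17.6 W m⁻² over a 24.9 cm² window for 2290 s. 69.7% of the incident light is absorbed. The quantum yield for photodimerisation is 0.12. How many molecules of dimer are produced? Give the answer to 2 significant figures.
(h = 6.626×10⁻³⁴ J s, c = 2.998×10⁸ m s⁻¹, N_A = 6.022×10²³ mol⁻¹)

1.5×10¹⁹ molecules

Photon energy at 366 nm: hc/λ = (6.626×10⁻³⁴)(2.998×10⁸)/(366×10⁻⁹) = 5.428×10⁻¹⁹ J.
Energy delivered: (17.6 W m⁻²)(24.9×10⁻⁴ m²)(2290 s) = 100.4 J.
Photons incident: 100.4 / 5.428×10⁻¹⁹ = 1.850×10²⁰, i.e. 1.850×10²⁰/6.022×10²³ = 3.072×10⁻⁴ mol.
Photons absorbed: 0.697 × 3.072×10⁻⁴ = 2.141×10⁻⁴ mol.
Product: Φ × n_abs = 0.12 × 2.141×10⁻⁴ = 2.569×10⁻⁵ mol.
As a count: 2.569×10⁻⁵ × 6.022×10²³ = 1.5×10¹⁹.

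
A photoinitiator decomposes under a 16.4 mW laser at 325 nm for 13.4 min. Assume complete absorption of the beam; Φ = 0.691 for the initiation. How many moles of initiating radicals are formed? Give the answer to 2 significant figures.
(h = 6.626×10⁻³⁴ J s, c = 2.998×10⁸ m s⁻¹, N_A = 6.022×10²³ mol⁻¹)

2.5×10⁻⁵ mol

Photon energy at 325 nm: hc/λ = (6.626×10⁻³⁴)(2.998×10⁸)/(325×10⁻⁹) = 6.112×10⁻¹⁹ J.
Energy delivered: (16.4 mW)(804 s) = 13.19 J.
Photons incident: 13.19 / 6.112×10⁻¹⁹ = 2.158×10¹⁹, i.e. 2.158×10¹⁹/6.022×10²³ = 3.584×10⁻⁵ mol.
Product: Φ × n_abs = 0.691 × 3.584×10⁻⁵ = 2.477×10⁻⁵ mol.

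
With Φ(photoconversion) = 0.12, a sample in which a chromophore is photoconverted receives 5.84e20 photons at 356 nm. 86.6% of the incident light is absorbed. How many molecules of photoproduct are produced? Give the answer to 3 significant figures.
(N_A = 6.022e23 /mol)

Moles of photons: 5.84e20 / 6.022e23 = 9.698e-4 mol.
Photons absorbed: 0.866 × 9.698e-4 = 8.398e-4 mol.
Product: Φ × n_abs = 0.12 × 8.398e-4 = 1.008e-4 mol.
As a count: 1.008e-4 × 6.022e23 = 6.07e19.

6.07e19 molecules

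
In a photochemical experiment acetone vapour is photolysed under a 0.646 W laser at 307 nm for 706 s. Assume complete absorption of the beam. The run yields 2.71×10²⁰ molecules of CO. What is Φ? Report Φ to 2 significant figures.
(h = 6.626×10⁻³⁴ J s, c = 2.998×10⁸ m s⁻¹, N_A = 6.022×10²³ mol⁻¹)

Product: 2.71×10²⁰ / 6.022×10²³ = 4.500×10⁻⁴ mol.
Photon energy at 307 nm: hc/λ = (6.626×10⁻³⁴)(2.998×10⁸)/(307×10⁻⁹) = 6.471×10⁻¹⁹ J.
Energy delivered: (0.646 W)(706 s) = 456.1 J.
Photons incident: 456.1 / 6.471×10⁻¹⁹ = 7.048×10²⁰, i.e. 7.048×10²⁰/6.022×10²³ = 0.001170 mol.
Φ = 4.500×10⁻⁴ mol / 0.001170 mol photons = 0.38.

Φ = 0.38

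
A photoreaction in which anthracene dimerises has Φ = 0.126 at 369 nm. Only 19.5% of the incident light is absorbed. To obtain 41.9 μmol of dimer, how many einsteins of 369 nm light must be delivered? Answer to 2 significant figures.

Product: 41.9 μmol = 4.19×10⁻⁵ mol.
Photons that must be absorbed: 4.19×10⁻⁵ / 0.126 = 3.325×10⁻⁴ mol.
Incident photons needed: 3.325×10⁻⁴ / 0.195 = 0.001705 mol.

0.0017 einstein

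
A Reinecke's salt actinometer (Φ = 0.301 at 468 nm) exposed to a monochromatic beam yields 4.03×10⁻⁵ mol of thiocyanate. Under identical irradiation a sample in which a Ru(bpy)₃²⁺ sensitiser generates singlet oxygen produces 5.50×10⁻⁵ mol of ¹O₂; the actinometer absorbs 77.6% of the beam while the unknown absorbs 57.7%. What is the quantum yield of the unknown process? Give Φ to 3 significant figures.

Φ = 0.552

Photons absorbed by the actinometer: 4.03×10⁻⁵ / 0.301 = 1.339×10⁻⁴ mol.
Incident flux: 1.339×10⁻⁴ / 0.776 = 1.726×10⁻⁴ einstein.
Absorbed by unknown: 0.577 × 1.726×10⁻⁴ = 9.959×10⁻⁵ mol.
Φ(unknown) = 5.50×10⁻⁵ / 9.959×10⁻⁵ = 0.552.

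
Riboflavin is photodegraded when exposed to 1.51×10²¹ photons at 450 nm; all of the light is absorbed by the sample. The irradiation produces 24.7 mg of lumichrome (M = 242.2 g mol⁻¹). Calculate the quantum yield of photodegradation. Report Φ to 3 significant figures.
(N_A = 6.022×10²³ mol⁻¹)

Φ = 0.0407

Product: 24.7 mg / 242.2 g mol⁻¹ = 1.020×10⁻⁴ mol.
Moles of photons: 1.51×10²¹ / 6.022×10²³ = 0.002507 mol.
Φ = 1.020×10⁻⁴ mol / 0.002507 mol photons = 0.0407.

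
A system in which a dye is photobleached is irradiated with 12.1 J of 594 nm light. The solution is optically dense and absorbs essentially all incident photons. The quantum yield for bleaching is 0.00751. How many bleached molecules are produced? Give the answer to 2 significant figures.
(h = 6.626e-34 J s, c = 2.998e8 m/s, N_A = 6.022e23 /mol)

2.7e17 bleached molecules

Photon energy at 594 nm: hc/λ = (6.626e-34)(2.998e8)/(594e-9) = 3.344e-19 J.
Photons incident: 12.1 / 3.344e-19 = 3.618e19, i.e. 3.618e19/6.022e23 = 6.008e-5 mol.
Product: Φ × n_abs = 0.00751 × 6.008e-5 = 4.512e-7 mol.
As a count: 4.512e-7 × 6.022e23 = 2.7e17.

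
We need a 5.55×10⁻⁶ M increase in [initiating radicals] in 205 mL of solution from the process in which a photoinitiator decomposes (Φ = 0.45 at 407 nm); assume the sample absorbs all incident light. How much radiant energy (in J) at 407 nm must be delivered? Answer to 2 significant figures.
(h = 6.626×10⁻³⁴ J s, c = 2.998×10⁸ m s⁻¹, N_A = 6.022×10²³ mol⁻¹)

Product: (5.55×10⁻⁶ M)(0.205 L) = 1.138×10⁻⁶ mol.
Photons that must be absorbed: 1.138×10⁻⁶ / 0.45 = 2.529×10⁻⁶ mol.
Photon energy: hc/λ = 4.881×10⁻¹⁹ J; per mole, 2.939×10⁵ J mol⁻¹.
Energy required: 2.529×10⁻⁶ × 2.939×10⁵ = 0.74 J.

0.74 J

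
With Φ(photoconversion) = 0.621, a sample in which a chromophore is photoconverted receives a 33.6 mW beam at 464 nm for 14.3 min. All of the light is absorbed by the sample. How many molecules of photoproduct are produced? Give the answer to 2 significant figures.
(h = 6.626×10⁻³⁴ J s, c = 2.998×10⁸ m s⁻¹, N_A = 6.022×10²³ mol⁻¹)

Photon energy at 464 nm: hc/λ = (6.626×10⁻³⁴)(2.998×10⁸)/(464×10⁻⁹) = 4.281×10⁻¹⁹ J.
Energy delivered: (33.6 mW)(858 s) = 28.83 J.
Photons incident: 28.83 / 4.281×10⁻¹⁹ = 6.734×10¹⁹, i.e. 6.734×10¹⁹/6.022×10²³ = 1.118×10⁻⁴ mol.
Product: Φ × n_abs = 0.621 × 1.118×10⁻⁴ = 6.943×10⁻⁵ mol.
As a count: 6.943×10⁻⁵ × 6.022×10²³ = 4.2×10¹⁹.

4.2×10¹⁹ molecules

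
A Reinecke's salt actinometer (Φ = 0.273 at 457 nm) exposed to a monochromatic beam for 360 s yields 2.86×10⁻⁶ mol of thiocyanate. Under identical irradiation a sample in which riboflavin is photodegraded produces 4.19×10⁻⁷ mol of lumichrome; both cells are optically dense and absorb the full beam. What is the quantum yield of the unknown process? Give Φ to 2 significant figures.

Φ = 0.040

Photons absorbed by the actinometer: 2.86×10⁻⁶ / 0.273 = 1.048×10⁻⁵ mol.
Φ(unknown) = 4.19×10⁻⁷ / 1.048×10⁻⁵ = 0.040.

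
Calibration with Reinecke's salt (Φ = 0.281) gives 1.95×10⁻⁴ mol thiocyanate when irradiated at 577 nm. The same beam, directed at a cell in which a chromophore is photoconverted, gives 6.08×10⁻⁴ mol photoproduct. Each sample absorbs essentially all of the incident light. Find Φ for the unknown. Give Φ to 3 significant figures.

Photons absorbed by the actinometer: 1.95×10⁻⁴ / 0.281 = 6.940×10⁻⁴ mol.
Φ(unknown) = 6.08×10⁻⁴ / 6.940×10⁻⁴ = 0.876.

Φ = 0.876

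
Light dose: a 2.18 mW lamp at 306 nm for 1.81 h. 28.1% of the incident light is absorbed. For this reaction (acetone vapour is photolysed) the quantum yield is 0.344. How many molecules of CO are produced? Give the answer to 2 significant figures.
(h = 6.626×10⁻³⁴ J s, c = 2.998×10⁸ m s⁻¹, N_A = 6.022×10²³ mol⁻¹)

Photon energy at 306 nm: hc/λ = (6.626×10⁻³⁴)(2.998×10⁸)/(306×10⁻⁹) = 6.492×10⁻¹⁹ J.
Energy delivered: (2.18 mW)(6516 s) = 14.20 J.
Photons incident: 14.20 / 6.492×10⁻¹⁹ = 2.187×10¹⁹, i.e. 2.187×10¹⁹/6.022×10²³ = 3.632×10⁻⁵ mol.
Photons absorbed: 0.281 × 3.632×10⁻⁵ = 1.021×10⁻⁵ mol.
Product: Φ × n_abs = 0.344 × 1.021×10⁻⁵ = 3.512×10⁻⁶ mol.
As a count: 3.512×10⁻⁶ × 6.022×10²³ = 2.1×10¹⁸.

2.1×10¹⁸ molecules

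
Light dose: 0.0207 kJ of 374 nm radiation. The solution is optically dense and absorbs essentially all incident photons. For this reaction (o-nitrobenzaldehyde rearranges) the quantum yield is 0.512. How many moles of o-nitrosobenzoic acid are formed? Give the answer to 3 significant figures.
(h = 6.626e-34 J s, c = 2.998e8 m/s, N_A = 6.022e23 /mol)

Photon energy at 374 nm: hc/λ = (6.626e-34)(2.998e8)/(374e-9) = 5.311e-19 J.
Incident energy: 0.0207 kJ = 20.7 J.
Photons incident: 20.7 / 5.311e-19 = 3.898e19, i.e. 3.898e19/6.022e23 = 6.473e-5 mol.
Product: Φ × n_abs = 0.512 × 6.473e-5 = 3.314e-5 mol.

3.31e-5 mol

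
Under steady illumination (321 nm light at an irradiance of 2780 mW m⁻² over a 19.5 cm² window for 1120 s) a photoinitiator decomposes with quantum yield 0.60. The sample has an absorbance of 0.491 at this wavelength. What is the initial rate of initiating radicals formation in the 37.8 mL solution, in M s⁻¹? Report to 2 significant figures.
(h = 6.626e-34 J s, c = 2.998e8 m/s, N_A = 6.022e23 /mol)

1.6e-7 M s⁻¹

Photon energy at 321 nm: hc/λ = (6.626e-34)(2.998e8)/(321e-9) = 6.188e-19 J.
Energy delivered: (2780 mW m⁻²)(19.5e-4 m²)(1120 s) = 6.072 J.
Photons incident: 6.072 / 6.188e-19 = 9.813e18, i.e. 9.813e18/6.022e23 = 1.630e-5 mol.
Fraction absorbed: 1 − 10^(−0.491) = 0.6772.
Photons absorbed: 0.6772 × 1.630e-5 = 1.104e-5 mol.
Product formed: 0.60 × 1.104e-5 = 6.624e-6 mol.
Rate: 6.624e-6 mol / (1120 s × 0.0378 L) = 1.6e-7 M s⁻¹.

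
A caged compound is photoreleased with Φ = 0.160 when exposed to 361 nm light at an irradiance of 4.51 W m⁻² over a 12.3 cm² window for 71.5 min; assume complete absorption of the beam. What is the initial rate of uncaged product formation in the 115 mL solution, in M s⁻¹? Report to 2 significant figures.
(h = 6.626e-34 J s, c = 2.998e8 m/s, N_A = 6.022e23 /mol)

2.3e-8 M s⁻¹

Photon energy at 361 nm: hc/λ = (6.626e-34)(2.998e8)/(361e-9) = 5.503e-19 J.
Energy delivered: (4.51 W m⁻²)(12.3e-4 m²)(4290 s) = 23.80 J.
Photons incident: 23.80 / 5.503e-19 = 4.325e19, i.e. 4.325e19/6.022e23 = 7.182e-5 mol.
Product formed: 0.160 × 7.182e-5 = 1.149e-5 mol.
Rate: 1.149e-5 mol / (4290 s × 0.115 L) = 2.3e-8 M s⁻¹.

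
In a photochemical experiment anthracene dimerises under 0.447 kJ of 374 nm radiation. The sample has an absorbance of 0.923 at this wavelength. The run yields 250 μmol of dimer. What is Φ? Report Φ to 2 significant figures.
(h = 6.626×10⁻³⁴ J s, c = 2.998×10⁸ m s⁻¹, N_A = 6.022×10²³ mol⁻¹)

Product: 250 μmol = 2.50×10⁻⁴ mol.
Photon energy at 374 nm: hc/λ = (6.626×10⁻³⁴)(2.998×10⁸)/(374×10⁻⁹) = 5.311×10⁻¹⁹ J.
Incident energy: 0.447 kJ = 447 J.
Photons incident: 447 / 5.311×10⁻¹⁹ = 8.416×10²⁰, i.e. 8.416×10²⁰/6.022×10²³ = 0.001398 mol.
Fraction absorbed: 1 − 10^(−0.923) = 0.8806.
Photons absorbed: 0.8806 × 0.001398 = 0.001231 mol.
Φ = 2.50×10⁻⁴ mol / 0.001231 mol photons = 0.20.

Φ = 0.20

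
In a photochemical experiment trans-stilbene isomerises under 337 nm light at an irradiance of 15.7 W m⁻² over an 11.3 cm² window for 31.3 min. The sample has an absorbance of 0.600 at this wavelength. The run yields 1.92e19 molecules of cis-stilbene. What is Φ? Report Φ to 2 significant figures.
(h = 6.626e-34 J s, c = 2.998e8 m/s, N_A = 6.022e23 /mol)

Product: 1.92e19 / 6.022e23 = 3.188e-5 mol.
Photon energy at 337 nm: hc/λ = (6.626e-34)(2.998e8)/(337e-9) = 5.895e-19 J.
Energy delivered: (15.7 W m⁻²)(11.3e-4 m²)(1878 s) = 33.32 J.
Photons incident: 33.32 / 5.895e-19 = 5.652e19, i.e. 5.652e19/6.022e23 = 9.386e-5 mol.
Fraction absorbed: 1 − 10^(−0.600) = 0.7488.
Photons absorbed: 0.7488 × 9.386e-5 = 7.028e-5 mol.
Φ = 3.188e-5 mol / 7.028e-5 mol photons = 0.45.

Φ = 0.45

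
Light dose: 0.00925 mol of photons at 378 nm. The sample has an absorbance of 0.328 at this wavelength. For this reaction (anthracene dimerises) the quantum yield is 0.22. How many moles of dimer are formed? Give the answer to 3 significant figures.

Fraction absorbed: 1 − 10^(−0.328) = 0.5301.
Photons absorbed: 0.5301 × 0.00925 = 0.004903 mol.
Product: Φ × n_abs = 0.22 × 0.004903 = 0.001079 mol.

0.00108 mol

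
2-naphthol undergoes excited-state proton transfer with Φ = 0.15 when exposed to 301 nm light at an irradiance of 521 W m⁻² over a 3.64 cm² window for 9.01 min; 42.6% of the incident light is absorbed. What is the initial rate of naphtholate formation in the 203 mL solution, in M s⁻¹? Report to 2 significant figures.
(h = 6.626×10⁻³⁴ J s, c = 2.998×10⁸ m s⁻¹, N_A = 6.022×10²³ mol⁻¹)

Photon energy at 301 nm: hc/λ = (6.626×10⁻³⁴)(2.998×10⁸)/(301×10⁻⁹) = 6.600×10⁻¹⁹ J.
Energy delivered: (521 W m⁻²)(3.64×10⁻⁴ m²)(540.6 s) = 102.5 J.
Photons incident: 102.5 / 6.600×10⁻¹⁹ = 1.553×10²⁰, i.e. 1.553×10²⁰/6.022×10²³ = 2.579×10⁻⁴ mol.
Photons absorbed: 0.426 × 2.579×10⁻⁴ = 1.099×10⁻⁴ mol.
Product formed: 0.15 × 1.099×10⁻⁴ = 1.649×10⁻⁵ mol.
Rate: 1.649×10⁻⁵ mol / (540.6 s × 0.203 L) = 1.5×10⁻⁷ M s⁻¹.

1.5×10⁻⁷ M s⁻¹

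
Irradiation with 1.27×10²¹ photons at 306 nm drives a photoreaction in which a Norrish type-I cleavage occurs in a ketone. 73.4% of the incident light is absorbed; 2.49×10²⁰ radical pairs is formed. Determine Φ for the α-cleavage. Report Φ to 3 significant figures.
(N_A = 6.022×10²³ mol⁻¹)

Φ = 0.267

Product: 2.49×10²⁰ / 6.022×10²³ = 4.135×10⁻⁴ mol.
Moles of photons: 1.27×10²¹ / 6.022×10²³ = 0.002109 mol.
Photons absorbed: 0.734 × 0.002109 = 0.001548 mol.
Φ = 4.135×10⁻⁴ mol / 0.001548 mol photons = 0.267.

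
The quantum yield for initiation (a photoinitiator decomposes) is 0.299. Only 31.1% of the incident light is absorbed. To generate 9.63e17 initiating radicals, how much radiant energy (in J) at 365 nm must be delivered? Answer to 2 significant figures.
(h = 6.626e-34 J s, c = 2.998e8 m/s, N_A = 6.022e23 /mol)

5.6 J

Product: 9.63e17 / 6.022e23 = 1.599e-6 mol.
Photons that must be absorbed: 1.599e-6 / 0.299 = 5.348e-6 mol.
Incident photons needed: 5.348e-6 / 0.311 = 1.720e-5 mol.
Photon energy: hc/λ = 5.442e-19 J; per mole, 3.277e5 J mol⁻¹.
Energy required: 1.720e-5 × 3.277e5 = 5.6 J.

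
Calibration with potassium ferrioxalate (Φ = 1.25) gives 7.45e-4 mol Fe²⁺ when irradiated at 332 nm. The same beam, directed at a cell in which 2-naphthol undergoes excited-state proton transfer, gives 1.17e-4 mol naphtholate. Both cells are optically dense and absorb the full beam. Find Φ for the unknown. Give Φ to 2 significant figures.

Φ = 0.20

Photons absorbed by the actinometer: 7.45e-4 / 1.25 = 5.960e-4 mol.
Φ(unknown) = 1.17e-4 / 5.960e-4 = 0.20.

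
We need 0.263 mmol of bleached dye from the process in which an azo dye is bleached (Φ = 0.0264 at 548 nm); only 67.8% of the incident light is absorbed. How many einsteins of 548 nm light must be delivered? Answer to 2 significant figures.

Product: 0.263 mmol = 2.63×10⁻⁴ mol.
Photons that must be absorbed: 2.63×10⁻⁴ / 0.0264 = 0.009962 mol.
Incident photons needed: 0.009962 / 0.678 = 0.01469 mol.

0.015 einstein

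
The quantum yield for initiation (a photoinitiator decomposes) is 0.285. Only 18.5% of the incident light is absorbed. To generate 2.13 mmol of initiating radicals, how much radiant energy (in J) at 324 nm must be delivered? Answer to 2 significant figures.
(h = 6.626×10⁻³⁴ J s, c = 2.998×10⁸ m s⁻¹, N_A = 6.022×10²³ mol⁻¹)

1.5×10⁴ J

Product: 2.13 mmol = 0.00213 mol.
Photons that must be absorbed: 0.00213 / 0.285 = 0.007474 mol.
Incident photons needed: 0.007474 / 0.185 = 0.04040 mol.
Photon energy: hc/λ = 6.131×10⁻¹⁹ J; per mole, 3.692×10⁵ J mol⁻¹.
Energy required: 0.04040 × 3.692×10⁵ = 1.5×10⁴ J.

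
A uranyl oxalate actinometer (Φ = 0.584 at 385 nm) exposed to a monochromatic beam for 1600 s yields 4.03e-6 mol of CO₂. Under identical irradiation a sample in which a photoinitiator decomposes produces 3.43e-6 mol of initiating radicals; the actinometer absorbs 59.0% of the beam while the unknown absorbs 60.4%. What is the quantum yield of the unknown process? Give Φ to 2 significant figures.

Photons absorbed by the actinometer: 4.03e-6 / 0.584 = 6.901e-6 mol.
Incident flux: 6.901e-6 / 0.590 = 1.170e-5 einstein.
Absorbed by unknown: 0.604 × 1.170e-5 = 7.067e-6 mol.
Φ(unknown) = 3.43e-6 / 7.067e-6 = 0.49.

Φ = 0.49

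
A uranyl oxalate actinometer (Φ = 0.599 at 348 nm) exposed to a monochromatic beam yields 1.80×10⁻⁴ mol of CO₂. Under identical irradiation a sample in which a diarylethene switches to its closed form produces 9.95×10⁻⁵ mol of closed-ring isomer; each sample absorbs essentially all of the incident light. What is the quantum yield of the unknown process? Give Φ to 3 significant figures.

Photons absorbed by the actinometer: 1.80×10⁻⁴ / 0.599 = 3.005×10⁻⁴ mol.
Φ(unknown) = 9.95×10⁻⁵ / 3.005×10⁻⁴ = 0.331.

Φ = 0.331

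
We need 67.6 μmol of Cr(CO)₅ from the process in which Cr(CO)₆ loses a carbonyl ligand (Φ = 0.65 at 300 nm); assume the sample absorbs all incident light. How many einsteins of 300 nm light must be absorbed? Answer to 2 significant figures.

1.0×10⁻⁴ einstein

Product: 67.6 μmol = 6.76×10⁻⁵ mol.
Photons that must be absorbed: 6.76×10⁻⁵ / 0.65 = 1.040×10⁻⁴ mol.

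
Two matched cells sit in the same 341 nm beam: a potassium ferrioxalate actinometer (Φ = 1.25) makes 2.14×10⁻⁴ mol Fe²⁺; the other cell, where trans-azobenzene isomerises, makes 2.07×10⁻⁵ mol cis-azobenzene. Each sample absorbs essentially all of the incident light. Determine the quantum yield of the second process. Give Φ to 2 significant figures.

Φ = 0.12

Photons absorbed by the actinometer: 2.14×10⁻⁴ / 1.25 = 1.712×10⁻⁴ mol.
Φ(unknown) = 2.07×10⁻⁵ / 1.712×10⁻⁴ = 0.12.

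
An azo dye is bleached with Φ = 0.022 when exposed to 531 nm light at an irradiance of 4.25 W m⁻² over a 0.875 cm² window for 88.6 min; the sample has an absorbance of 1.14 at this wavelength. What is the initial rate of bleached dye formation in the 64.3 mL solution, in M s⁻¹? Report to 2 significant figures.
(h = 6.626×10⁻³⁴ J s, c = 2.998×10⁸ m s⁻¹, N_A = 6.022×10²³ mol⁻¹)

Photon energy at 531 nm: hc/λ = (6.626×10⁻³⁴)(2.998×10⁸)/(531×10⁻⁹) = 3.741×10⁻¹⁹ J.
Energy delivered: (4.25 W m⁻²)(0.875×10⁻⁴ m²)(5316 s) = 1.977 J.
Photons incident: 1.977 / 3.741×10⁻¹⁹ = 5.285×10¹⁸, i.e. 5.285×10¹⁸/6.022×10²³ = 8.776×10⁻⁶ mol.
Fraction absorbed: 1 − 10^(−1.14) = 0.9276.
Photons absorbed: 0.9276 × 8.776×10⁻⁶ = 8.141×10⁻⁶ mol.
Product formed: 0.022 × 8.141×10⁻⁶ = 1.791×10⁻⁷ mol.
Rate: 1.791×10⁻⁷ mol / (5316 s × 0.0643 L) = 5.2×10⁻¹⁰ M s⁻¹.

5.2×10⁻¹⁰ M s⁻¹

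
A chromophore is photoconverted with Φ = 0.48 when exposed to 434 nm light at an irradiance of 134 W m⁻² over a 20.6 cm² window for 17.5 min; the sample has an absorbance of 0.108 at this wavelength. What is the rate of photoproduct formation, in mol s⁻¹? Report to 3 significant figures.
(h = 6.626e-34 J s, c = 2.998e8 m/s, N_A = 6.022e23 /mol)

1.06e-7 mol s⁻¹

Photon energy at 434 nm: hc/λ = (6.626e-34)(2.998e8)/(434e-9) = 4.577e-19 J.
Energy delivered: (134 W m⁻²)(20.6e-4 m²)(1050 s) = 289.8 J.
Photons incident: 289.8 / 4.577e-19 = 6.332e20, i.e. 6.332e20/6.022e23 = 0.001051 mol.
Fraction absorbed: 1 − 10^(−0.108) = 0.2202.
Photons absorbed: 0.2202 × 0.001051 = 2.314e-4 mol.
Product formed: 0.48 × 2.314e-4 = 1.111e-4 mol.
Rate: 1.111e-4 / 1050 s = 1.06e-7 mol s⁻¹.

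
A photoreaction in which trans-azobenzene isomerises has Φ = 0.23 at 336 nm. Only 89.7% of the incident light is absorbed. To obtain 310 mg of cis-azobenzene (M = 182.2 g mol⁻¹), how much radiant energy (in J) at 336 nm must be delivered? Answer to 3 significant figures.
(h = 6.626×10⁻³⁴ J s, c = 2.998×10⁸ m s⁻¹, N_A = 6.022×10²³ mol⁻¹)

Product: 310 mg / 182.2 g mol⁻¹ = 0.001701 mol.
Photons that must be absorbed: 0.001701 / 0.23 = 0.007396 mol.
Incident photons needed: 0.007396 / 0.897 = 0.008245 mol.
Photon energy: hc/λ = 5.912×10⁻¹⁹ J; per mole, 3.560×10⁵ J mol⁻¹.
Energy required: 0.008245 × 3.560×10⁵ = 2940 J.

2940 J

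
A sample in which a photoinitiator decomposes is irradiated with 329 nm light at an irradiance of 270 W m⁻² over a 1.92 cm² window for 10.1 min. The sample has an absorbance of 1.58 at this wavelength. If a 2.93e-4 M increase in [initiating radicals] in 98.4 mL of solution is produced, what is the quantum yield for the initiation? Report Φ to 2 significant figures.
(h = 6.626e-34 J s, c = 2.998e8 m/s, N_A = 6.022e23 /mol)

Φ = 0.34

Product: (2.93e-4 M)(0.0984 L) = 2.883e-5 mol.
Photon energy at 329 nm: hc/λ = (6.626e-34)(2.998e8)/(329e-9) = 6.038e-19 J.
Energy delivered: (270 W m⁻²)(1.92e-4 m²)(606 s) = 31.42 J.
Photons incident: 31.42 / 6.038e-19 = 5.204e19, i.e. 5.204e19/6.022e23 = 8.642e-5 mol.
Fraction absorbed: 1 − 10^(−1.58) = 0.9737.
Photons absorbed: 0.9737 × 8.642e-5 = 8.415e-5 mol.
Φ = 2.883e-5 mol / 8.415e-5 mol photons = 0.34.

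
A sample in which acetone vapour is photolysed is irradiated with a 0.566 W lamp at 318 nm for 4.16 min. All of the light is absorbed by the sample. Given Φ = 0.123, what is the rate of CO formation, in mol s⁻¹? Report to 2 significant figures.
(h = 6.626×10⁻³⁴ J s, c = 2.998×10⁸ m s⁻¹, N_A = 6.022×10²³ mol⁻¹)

Photon energy at 318 nm: hc/λ = (6.626×10⁻³⁴)(2.998×10⁸)/(318×10⁻⁹) = 6.247×10⁻¹⁹ J.
Energy delivered: (0.566 W)(249.6 s) = 141.3 J.
Photons incident: 141.3 / 6.247×10⁻¹⁹ = 2.262×10²⁰, i.e. 2.262×10²⁰/6.022×10²³ = 3.756×10⁻⁴ mol.
Product formed: 0.123 × 3.756×10⁻⁴ = 4.620×10⁻⁵ mol.
Rate: 4.620×10⁻⁵ / 249.6 s = 1.9×10⁻⁷ mol s⁻¹.

1.9×10⁻⁷ mol s⁻¹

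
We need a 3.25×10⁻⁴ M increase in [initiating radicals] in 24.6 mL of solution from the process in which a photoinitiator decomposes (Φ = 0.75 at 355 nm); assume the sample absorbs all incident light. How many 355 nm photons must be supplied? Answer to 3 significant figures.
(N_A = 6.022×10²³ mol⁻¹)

6.42×10¹⁸ photons

Product: (3.25×10⁻⁴ M)(0.0246 L) = 7.995×10⁻⁶ mol.
Photons that must be absorbed: 7.995×10⁻⁶ / 0.75 = 1.066×10⁻⁵ mol.
Photon count: 1.066×10⁻⁵ × 6.022×10²³ = 6.42×10¹⁸.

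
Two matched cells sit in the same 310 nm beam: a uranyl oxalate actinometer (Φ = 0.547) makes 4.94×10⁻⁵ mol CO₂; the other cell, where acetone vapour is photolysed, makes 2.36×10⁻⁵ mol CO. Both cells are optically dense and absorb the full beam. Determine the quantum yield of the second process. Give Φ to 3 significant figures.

Φ = 0.261

Photons absorbed by the actinometer: 4.94×10⁻⁵ / 0.547 = 9.031×10⁻⁵ mol.
Φ(unknown) = 2.36×10⁻⁵ / 9.031×10⁻⁵ = 0.261.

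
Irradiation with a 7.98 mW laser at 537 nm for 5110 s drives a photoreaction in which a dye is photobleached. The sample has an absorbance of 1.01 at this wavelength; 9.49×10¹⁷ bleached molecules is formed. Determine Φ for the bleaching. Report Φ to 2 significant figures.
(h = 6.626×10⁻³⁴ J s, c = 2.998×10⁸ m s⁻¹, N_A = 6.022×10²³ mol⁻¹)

Product: 9.49×10¹⁷ / 6.022×10²³ = 1.576×10⁻⁶ mol.
Photon energy at 537 nm: hc/λ = (6.626×10⁻³⁴)(2.998×10⁸)/(537×10⁻⁹) = 3.699×10⁻¹⁹ J.
Energy delivered: (7.98 mW)(5110 s) = 40.78 J.
Photons incident: 40.78 / 3.699×10⁻¹⁹ = 1.102×10²⁰, i.e. 1.102×10²⁰/6.022×10²³ = 1.830×10⁻⁴ mol.
Fraction absorbed: 1 − 10^(−1.01) = 0.9023.
Photons absorbed: 0.9023 × 1.830×10⁻⁴ = 1.651×10⁻⁴ mol.
Φ = 1.576×10⁻⁶ mol / 1.651×10⁻⁴ mol photons = 0.0095.

Φ = 0.0095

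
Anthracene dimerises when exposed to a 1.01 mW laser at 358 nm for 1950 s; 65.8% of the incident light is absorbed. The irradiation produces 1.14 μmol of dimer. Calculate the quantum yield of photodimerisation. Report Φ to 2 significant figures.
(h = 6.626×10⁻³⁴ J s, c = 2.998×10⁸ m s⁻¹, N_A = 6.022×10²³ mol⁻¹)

Φ = 0.29

Product: 1.14 μmol = 1.14×10⁻⁶ mol.
Photon energy at 358 nm: hc/λ = (6.626×10⁻³⁴)(2.998×10⁸)/(358×10⁻⁹) = 5.549×10⁻¹⁹ J.
Energy delivered: (1.01 mW)(1950 s) = 1.970 J.
Photons incident: 1.970 / 5.549×10⁻¹⁹ = 3.550×10¹⁸, i.e. 3.550×10¹⁸/6.022×10²³ = 5.895×10⁻⁶ mol.
Photons absorbed: 0.658 × 5.895×10⁻⁶ = 3.879×10⁻⁶ mol.
Φ = 1.14×10⁻⁶ mol / 3.879×10⁻⁶ mol photons = 0.29.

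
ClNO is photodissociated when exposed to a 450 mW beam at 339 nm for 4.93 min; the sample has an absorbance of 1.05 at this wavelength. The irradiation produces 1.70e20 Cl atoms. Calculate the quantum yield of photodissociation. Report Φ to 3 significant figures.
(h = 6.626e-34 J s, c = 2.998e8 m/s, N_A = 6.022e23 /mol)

Φ = 0.822

Product: 1.70e20 / 6.022e23 = 2.823e-4 mol.
Photon energy at 339 nm: hc/λ = (6.626e-34)(2.998e8)/(339e-9) = 5.860e-19 J.
Energy delivered: (450 mW)(295.8 s) = 133.1 J.
Photons incident: 133.1 / 5.860e-19 = 2.271e20, i.e. 2.271e20/6.022e23 = 3.771e-4 mol.
Fraction absorbed: 1 − 10^(−1.05) = 0.9109.
Photons absorbed: 0.9109 × 3.771e-4 = 3.435e-4 mol.
Φ = 2.823e-4 mol / 3.435e-4 mol photons = 0.822.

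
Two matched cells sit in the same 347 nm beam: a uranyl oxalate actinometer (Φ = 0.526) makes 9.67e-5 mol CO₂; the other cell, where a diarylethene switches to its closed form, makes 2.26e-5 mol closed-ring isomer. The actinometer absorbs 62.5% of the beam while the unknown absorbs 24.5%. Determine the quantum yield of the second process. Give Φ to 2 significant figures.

Φ = 0.31

Photons absorbed by the actinometer: 9.67e-5 / 0.526 = 1.838e-4 mol.
Incident flux: 1.838e-4 / 0.625 = 2.941e-4 einstein.
Absorbed by unknown: 0.245 × 2.941e-4 = 7.205e-5 mol.
Φ(unknown) = 2.26e-5 / 7.205e-5 = 0.31.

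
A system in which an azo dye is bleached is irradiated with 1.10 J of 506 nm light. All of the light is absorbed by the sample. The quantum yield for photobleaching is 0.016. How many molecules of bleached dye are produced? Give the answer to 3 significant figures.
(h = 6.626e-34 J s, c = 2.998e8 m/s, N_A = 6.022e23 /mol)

4.48e16 molecules

Photon energy at 506 nm: hc/λ = (6.626e-34)(2.998e8)/(506e-9) = 3.926e-19 J.
Photons incident: 1.10 / 3.926e-19 = 2.802e18, i.e. 2.802e18/6.022e23 = 4.653e-6 mol.
Product: Φ × n_abs = 0.016 × 4.653e-6 = 7.445e-8 mol.
As a count: 7.445e-8 × 6.022e23 = 4.48e16.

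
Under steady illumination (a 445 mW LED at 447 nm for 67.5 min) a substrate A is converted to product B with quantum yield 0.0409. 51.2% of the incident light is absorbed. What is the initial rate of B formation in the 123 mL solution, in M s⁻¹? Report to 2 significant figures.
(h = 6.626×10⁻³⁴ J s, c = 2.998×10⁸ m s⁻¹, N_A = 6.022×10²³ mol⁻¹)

2.8×10⁻⁷ M s⁻¹

Photon energy at 447 nm: hc/λ = (6.626×10⁻³⁴)(2.998×10⁸)/(447×10⁻⁹) = 4.444×10⁻¹⁹ J.
Energy delivered: (445 mW)(4050 s) = 1802 J.
Photons incident: 1802 / 4.444×10⁻¹⁹ = 4.055×10²¹, i.e. 4.055×10²¹/6.022×10²³ = 0.006734 mol.
Photons absorbed: 0.512 × 0.006734 = 0.003448 mol.
Product formed: 0.0409 × 0.003448 = 1.410×10⁻⁴ mol.
Rate: 1.410×10⁻⁴ mol / (4050 s × 0.123 L) = 2.8×10⁻⁷ M s⁻¹.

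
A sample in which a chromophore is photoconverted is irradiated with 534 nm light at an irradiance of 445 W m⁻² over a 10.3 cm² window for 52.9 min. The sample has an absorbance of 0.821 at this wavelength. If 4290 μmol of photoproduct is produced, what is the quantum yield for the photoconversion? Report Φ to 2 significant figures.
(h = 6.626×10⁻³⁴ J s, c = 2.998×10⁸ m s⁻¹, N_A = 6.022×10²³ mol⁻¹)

Product: 4290 μmol = 0.00429 mol.
Photon energy at 534 nm: hc/λ = (6.626×10⁻³⁴)(2.998×10⁸)/(534×10⁻⁹) = 3.720×10⁻¹⁹ J.
Energy delivered: (445 W m⁻²)(10.3×10⁻⁴ m²)(3174 s) = 1455 J.
Photons incident: 1455 / 3.720×10⁻¹⁹ = 3.911×10²¹, i.e. 3.911×10²¹/6.022×10²³ = 0.006495 mol.
Fraction absorbed: 1 − 10^(−0.821) = 0.8490.
Photons absorbed: 0.8490 × 0.006495 = 0.005514 mol.
Φ = 0.00429 mol / 0.005514 mol photons = 0.78.

Φ = 0.78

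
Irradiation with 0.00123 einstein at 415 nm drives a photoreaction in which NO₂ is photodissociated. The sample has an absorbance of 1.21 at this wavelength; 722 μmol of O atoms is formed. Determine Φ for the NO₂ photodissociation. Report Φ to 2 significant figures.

Φ = 0.63

Product: 722 μmol = 7.22e-4 mol.
Fraction absorbed: 1 − 10^(−1.21) = 0.9383.
Photons absorbed: 0.9383 × 0.00123 = 0.001154 mol.
Φ = 7.22e-4 mol / 0.001154 mol photons = 0.63.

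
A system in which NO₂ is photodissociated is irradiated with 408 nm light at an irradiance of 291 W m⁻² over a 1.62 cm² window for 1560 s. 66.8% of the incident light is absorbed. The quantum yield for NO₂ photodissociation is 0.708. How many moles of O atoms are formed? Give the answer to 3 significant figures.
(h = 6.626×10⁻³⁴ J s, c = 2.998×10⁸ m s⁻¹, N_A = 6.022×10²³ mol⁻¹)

1.19×10⁻⁴ mol

Photon energy at 408 nm: hc/λ = (6.626×10⁻³⁴)(2.998×10⁸)/(408×10⁻⁹) = 4.869×10⁻¹⁹ J.
Energy delivered: (291 W m⁻²)(1.62×10⁻⁴ m²)(1560 s) = 73.54 J.
Photons incident: 73.54 / 4.869×10⁻¹⁹ = 1.510×10²⁰, i.e. 1.510×10²⁰/6.022×10²³ = 2.507×10⁻⁴ mol.
Photons absorbed: 0.668 × 2.507×10⁻⁴ = 1.675×10⁻⁴ mol.
Product: Φ × n_abs = 0.708 × 1.675×10⁻⁴ = 1.186×10⁻⁴ mol.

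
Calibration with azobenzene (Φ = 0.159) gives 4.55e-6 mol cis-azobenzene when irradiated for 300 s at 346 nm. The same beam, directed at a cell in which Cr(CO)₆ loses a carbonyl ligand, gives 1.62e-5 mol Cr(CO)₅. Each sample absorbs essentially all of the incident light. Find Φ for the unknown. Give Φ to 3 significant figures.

Φ = 0.566

Photons absorbed by the actinometer: 4.55e-6 / 0.159 = 2.862e-5 mol.
Φ(unknown) = 1.62e-5 / 2.862e-5 = 0.566.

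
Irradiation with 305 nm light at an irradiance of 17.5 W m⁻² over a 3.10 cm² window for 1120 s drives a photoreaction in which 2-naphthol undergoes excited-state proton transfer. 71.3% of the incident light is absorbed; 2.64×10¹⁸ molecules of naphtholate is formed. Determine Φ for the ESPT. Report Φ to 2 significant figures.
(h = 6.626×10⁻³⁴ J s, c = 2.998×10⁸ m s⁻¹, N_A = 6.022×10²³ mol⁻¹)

Φ = 0.40

Product: 2.64×10¹⁸ / 6.022×10²³ = 4.384×10⁻⁶ mol.
Photon energy at 305 nm: hc/λ = (6.626×10⁻³⁴)(2.998×10⁸)/(305×10⁻⁹) = 6.513×10⁻¹⁹ J.
Energy delivered: (17.5 W m⁻²)(3.10×10⁻⁴ m²)(1120 s) = 6.076 J.
Photons incident: 6.076 / 6.513×10⁻¹⁹ = 9.329×10¹⁸, i.e. 9.329×10¹⁸/6.022×10²³ = 1.549×10⁻⁵ mol.
Photons absorbed: 0.713 × 1.549×10⁻⁵ = 1.104×10⁻⁵ mol.
Φ = 4.384×10⁻⁶ mol / 1.104×10⁻⁵ mol photons = 0.40.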